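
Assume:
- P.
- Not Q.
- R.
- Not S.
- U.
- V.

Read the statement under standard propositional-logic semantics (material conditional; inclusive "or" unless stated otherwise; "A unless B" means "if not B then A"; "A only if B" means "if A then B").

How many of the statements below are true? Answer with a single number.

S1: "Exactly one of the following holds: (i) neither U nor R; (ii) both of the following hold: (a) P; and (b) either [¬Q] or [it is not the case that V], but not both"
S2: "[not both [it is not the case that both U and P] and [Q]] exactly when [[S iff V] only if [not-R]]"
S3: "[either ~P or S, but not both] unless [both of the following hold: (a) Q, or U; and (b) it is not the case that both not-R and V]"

3

S1: Parsed as (U ↓ R) ⊕ (P ∧ (¬Q ⊕ ¬V))

U ↓ R = T ↓ T = F
¬Q = ¬F = T
¬V = ¬T = F
¬Q ⊕ ¬V = T ⊕ F = T
P ∧ (¬Q ⊕ ¬V) = T ∧ T = T
(U ↓ R) ⊕ (P ∧ (¬Q ⊕ ¬V)) = F ⊕ T = T
Hence S1 is true.

S2: In symbols: ((U ↑ P) ↑ Q) ↔ ((S ↔ V) → ¬R)

U ↑ P = T ↑ T = F
(U ↑ P) ↑ Q = F ↑ F = T
S ↔ V = F ↔ T = F
¬R = ¬T = F
(S ↔ V) → ¬R = F → F = T
((U ↑ P) ↑ Q) ↔ ((S ↔ V) → ¬R) = T ↔ T = T
So S2 is true.

S3: Formalization: (¬P ⊕ S) ∨ ((Q ∨ U) ∧ (¬R ↑ V))

¬P = ¬T = F
¬P ⊕ S = F ⊕ F = F
Q ∨ U = F ∨ T = T
¬R = ¬T = F
¬R ↑ V = F ↑ T = T
(Q ∨ U) ∧ (¬R ↑ V) = T ∧ T = T
(¬P ⊕ S) ∨ ((Q ∨ U) ∧ (¬R ↑ V)) = F ∨ T = T
So S3 is true.

3 of the 3 statements are true (S1, S2, S3).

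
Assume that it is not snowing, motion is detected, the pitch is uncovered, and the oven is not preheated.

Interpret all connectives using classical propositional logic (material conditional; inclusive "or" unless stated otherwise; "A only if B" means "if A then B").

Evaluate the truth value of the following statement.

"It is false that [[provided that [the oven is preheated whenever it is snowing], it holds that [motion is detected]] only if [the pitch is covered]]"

True.

Let P = "it is snowing" (F), S = "the oven is preheated" (F), Q = "motion is detected" (T), R = "the pitch is covered" (F).
In symbols: ~(((P -> S) -> Q) -> R)

P -> S = F -> F = T
(P -> S) -> Q = T -> T = T
((P -> S) -> Q) -> R = T -> F = F
~(((P -> S) -> Q) -> R) = ~F = T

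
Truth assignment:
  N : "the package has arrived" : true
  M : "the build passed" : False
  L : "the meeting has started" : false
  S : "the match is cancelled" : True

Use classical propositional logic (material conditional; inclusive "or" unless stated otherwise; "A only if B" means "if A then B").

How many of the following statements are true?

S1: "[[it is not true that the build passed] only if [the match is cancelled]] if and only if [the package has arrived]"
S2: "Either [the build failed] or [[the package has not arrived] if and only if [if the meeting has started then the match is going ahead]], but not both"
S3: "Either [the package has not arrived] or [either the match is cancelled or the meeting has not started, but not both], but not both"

S1: In symbols: (not M -> S) iff N

not M = not False = True
not M -> S = True -> True = True
(not M -> S) iff N = True iff True = True
Thus S1 is true.

S2: Parsed as not M xor (not N iff (L -> not S))

not M = not False = True
not N = not True = False
not S = not True = False
L -> not S = False -> False = True
not N iff (L -> not S) = False iff True = False
not M xor (not N iff (L -> not S)) = True xor False = True
Thus S2 is true.

S3: Formalization: not N xor (S xor not L)

not N = not True = False
not L = not False = True
S xor not L = True xor True = False
not N xor (S xor not L) = False xor False = False
So S3 is false.

True statements: 2.

2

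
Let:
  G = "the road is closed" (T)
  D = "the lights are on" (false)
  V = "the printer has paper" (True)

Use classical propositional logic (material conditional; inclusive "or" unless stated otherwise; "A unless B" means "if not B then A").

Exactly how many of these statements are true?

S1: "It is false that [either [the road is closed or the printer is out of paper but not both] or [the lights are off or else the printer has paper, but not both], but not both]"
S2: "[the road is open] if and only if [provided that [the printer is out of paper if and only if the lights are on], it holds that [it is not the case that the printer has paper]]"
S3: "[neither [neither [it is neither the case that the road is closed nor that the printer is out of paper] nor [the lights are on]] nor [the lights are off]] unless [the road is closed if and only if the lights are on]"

S1: This is not ((G xor not V) xor (not D xor V)).

not V = not True = False
G xor not V = True xor False = True
not D = not False = True
not D xor V = True xor True = False
(G xor not V) xor (not D xor V) = True xor False = True
not ((G xor not V) xor (not D xor V)) = not True = False
Hence S1 is false.

S2: In symbols: not G iff ((not V iff D) -> not V)

not G = not True = False
not V = not True = False
not V iff D = False iff False = True
not V = not True = False
(not V iff D) -> not V = True -> False = False
not G iff ((not V iff D) -> not V) = False iff False = True
Hence S2 is true.

S3: In symbols: (((G nor not V) nor D) nor not D) or (G iff D)

not V = not True = False
G nor not V = True nor False = False
(G nor not V) nor D = False nor False = True
not D = not False = True
((G nor not V) nor D) nor not D = True nor True = False
G iff D = True iff False = False
(((G nor not V) nor D) nor not D) or (G iff D) = False or False = False
So S3 is false.

1 of the 3 statements is true (S2).

1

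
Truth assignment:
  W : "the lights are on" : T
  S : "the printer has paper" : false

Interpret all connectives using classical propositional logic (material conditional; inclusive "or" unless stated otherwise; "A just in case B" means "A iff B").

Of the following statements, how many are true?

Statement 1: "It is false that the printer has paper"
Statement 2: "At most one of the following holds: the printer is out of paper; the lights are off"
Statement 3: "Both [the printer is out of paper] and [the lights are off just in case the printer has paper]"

Statement 1: Parsed as not S

not S = not False = True
Hence Statement 1 is true.

Statement 2: In symbols: not S nand not W

not S = not False = True
not W = not True = False
not S nand not W = True nand False = True
So Statement 2 is true.

Statement 3: In symbols: not S and (not W iff S)

not S = not False = True
not W = not True = False
not W iff S = False iff False = True
not S and (not W iff S) = True and True = True
Thus Statement 3 is true.

True statements: 3 (Statement 1, Statement 2, Statement 3).

3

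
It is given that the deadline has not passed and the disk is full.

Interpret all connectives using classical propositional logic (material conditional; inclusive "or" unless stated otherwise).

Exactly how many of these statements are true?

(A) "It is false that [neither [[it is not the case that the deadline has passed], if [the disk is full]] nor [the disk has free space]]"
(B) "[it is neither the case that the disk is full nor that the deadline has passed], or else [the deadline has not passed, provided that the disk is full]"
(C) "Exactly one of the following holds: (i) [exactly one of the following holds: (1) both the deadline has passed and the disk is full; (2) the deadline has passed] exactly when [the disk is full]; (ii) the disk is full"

3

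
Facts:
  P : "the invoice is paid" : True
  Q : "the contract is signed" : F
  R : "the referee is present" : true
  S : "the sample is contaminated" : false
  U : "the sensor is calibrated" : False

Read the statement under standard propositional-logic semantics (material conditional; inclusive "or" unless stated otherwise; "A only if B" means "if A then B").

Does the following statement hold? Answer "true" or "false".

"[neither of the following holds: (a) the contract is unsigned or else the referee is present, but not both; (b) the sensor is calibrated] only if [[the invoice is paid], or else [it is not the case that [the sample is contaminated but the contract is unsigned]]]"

True

Parsed as ((~Q xor R) nor U) -> (P | ~(S & ~Q))

~Q = ~F = T
~Q xor R = T xor T = F
(~Q xor R) nor U = F nor F = T
~Q = ~F = T
S & ~Q = F & T = F
~(S & ~Q) = ~F = T
P | ~(S & ~Q) = T | T = T
((~Q xor R) nor U) -> (P | ~(S & ~Q)) = T -> T = T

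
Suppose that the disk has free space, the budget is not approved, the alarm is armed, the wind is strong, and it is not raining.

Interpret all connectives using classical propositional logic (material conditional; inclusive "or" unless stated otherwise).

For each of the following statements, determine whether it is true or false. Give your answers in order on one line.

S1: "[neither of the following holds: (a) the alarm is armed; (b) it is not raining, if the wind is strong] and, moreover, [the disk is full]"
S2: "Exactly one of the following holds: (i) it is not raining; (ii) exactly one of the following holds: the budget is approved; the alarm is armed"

Let R = "the alarm is armed" (True), S = "the wind is strong" (True), U = "it is raining" (False), P = "the disk is full" (False), Q = "the budget is approved" (False).

S1: This is (R nor (S -> not U)) and P.

not U = not False = True
S -> not U = True -> True = True
R nor (S -> not U) = True nor True = False
(R nor (S -> not U)) and P = False and False = False
Hence S1 is false.

S2: In symbols: not U xor (Q xor R)

not U = not False = True
Q xor R = False xor True = True
not U xor (Q xor R) = True xor True = False
Thus S2 is false.

S1 False; S2 False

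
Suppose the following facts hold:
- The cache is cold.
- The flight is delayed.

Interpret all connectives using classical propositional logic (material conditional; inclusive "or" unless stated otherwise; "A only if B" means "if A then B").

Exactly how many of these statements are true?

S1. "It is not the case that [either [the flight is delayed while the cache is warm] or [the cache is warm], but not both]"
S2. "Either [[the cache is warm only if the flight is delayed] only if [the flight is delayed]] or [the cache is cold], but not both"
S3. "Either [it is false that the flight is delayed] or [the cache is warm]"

Let Q = "the flight is delayed" (T), P = "the cache is warm" (F).

S1: In symbols: ¬((Q ∧ P) ⊕ P)

Q ∧ P = T ∧ F = F
(Q ∧ P) ⊕ P = F ⊕ F = F
¬((Q ∧ P) ⊕ P) = ¬F = T
Thus S1 is true.

S2: This is ((P → Q) → Q) ⊕ ¬P.

P → Q = F → T = T
(P → Q) → Q = T → T = T
¬P = ¬F = T
((P → Q) → Q) ⊕ ¬P = T ⊕ T = F
So S2 is false.

S3: Parsed as ¬Q ∨ P

¬Q = ¬T = F
¬Q ∨ P = F ∨ F = F
So S3 is false.

1 of the 3 statements is true (S1).

1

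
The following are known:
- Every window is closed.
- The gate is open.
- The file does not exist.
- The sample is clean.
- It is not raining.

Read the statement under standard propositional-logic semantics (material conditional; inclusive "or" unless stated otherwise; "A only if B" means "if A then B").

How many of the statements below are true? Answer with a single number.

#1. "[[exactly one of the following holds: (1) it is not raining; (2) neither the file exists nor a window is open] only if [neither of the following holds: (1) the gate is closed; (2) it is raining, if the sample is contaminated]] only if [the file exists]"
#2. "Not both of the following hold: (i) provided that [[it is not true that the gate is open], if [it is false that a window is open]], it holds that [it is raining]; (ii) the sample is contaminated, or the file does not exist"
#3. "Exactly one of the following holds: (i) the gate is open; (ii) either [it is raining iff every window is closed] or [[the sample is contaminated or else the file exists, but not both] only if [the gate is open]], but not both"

0

Let L = "it is raining" (F), H = "the file exists" (F), M = "a window is open" (F), G = "the gate is open" (T), D = "the sample is contaminated" (F).

#1: Parsed as ((¬L ⊕ (H ↓ M)) → (¬G ↓ (D → L))) → H

¬L = ¬F = T
H ↓ M = F ↓ F = T
¬L ⊕ (H ↓ M) = T ⊕ T = F
¬G = ¬T = F
D → L = F → F = T
¬G ↓ (D → L) = F ↓ T = F
(¬L ⊕ (H ↓ M)) → (¬G ↓ (D → L)) = F → F = T
((¬L ⊕ (H ↓ M)) → (¬G ↓ (D → L))) → H = T → F = F
So #1 is false.

#2: In symbols: ((¬M → ¬G) → L) ↑ (D ∨ ¬H)

¬M = ¬F = T
¬G = ¬T = F
¬M → ¬G = T → F = F
(¬M → ¬G) → L = F → F = T
¬H = ¬F = T
D ∨ ¬H = F ∨ T = T
((¬M → ¬G) → L) ↑ (D ∨ ¬H) = T ↑ T = F
Hence #2 is false.

#3: Parsed as G ⊕ ((L ↔ ¬M) ⊕ ((D ⊕ H) → G))

¬M = ¬F = T
L ↔ ¬M = F ↔ T = F
D ⊕ H = F ⊕ F = F
(D ⊕ H) → G = F → T = T
(L ↔ ¬M) ⊕ ((D ⊕ H) → G) = F ⊕ T = T
G ⊕ ((L ↔ ¬M) ⊕ ((D ⊕ H) → G)) = T ⊕ T = F
So #3 is false.

True statements: 0 (none).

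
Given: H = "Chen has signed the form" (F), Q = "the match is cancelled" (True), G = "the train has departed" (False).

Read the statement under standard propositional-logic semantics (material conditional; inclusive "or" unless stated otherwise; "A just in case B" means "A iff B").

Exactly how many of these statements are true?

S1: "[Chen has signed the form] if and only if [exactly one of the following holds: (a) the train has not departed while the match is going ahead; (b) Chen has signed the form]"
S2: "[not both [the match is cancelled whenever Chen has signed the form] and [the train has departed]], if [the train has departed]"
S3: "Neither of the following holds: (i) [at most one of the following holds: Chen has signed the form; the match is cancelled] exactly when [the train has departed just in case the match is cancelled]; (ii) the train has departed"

S1: In symbols: H ↔ ((¬G ∧ ¬Q) ⊕ H)

¬G = ¬F = T
¬Q = ¬T = F
¬G ∧ ¬Q = T ∧ F = F
(¬G ∧ ¬Q) ⊕ H = F ⊕ F = F
H ↔ ((¬G ∧ ¬Q) ⊕ H) = F ↔ F = T
Thus S1 is true.

S2: Formalization: G → ((H → Q) ↑ G)

H → Q = F → T = T
(H → Q) ↑ G = T ↑ F = T
G → ((H → Q) ↑ G) = F → T = T
Hence S2 is true.

S3: Formalization: ((H ↑ Q) ↔ (G ↔ Q)) ↓ G

H ↑ Q = F ↑ T = T
G ↔ Q = F ↔ T = F
(H ↑ Q) ↔ (G ↔ Q) = T ↔ F = F
((H ↑ Q) ↔ (G ↔ Q)) ↓ G = F ↓ F = T
Hence S3 is true.

True statements: 3.

3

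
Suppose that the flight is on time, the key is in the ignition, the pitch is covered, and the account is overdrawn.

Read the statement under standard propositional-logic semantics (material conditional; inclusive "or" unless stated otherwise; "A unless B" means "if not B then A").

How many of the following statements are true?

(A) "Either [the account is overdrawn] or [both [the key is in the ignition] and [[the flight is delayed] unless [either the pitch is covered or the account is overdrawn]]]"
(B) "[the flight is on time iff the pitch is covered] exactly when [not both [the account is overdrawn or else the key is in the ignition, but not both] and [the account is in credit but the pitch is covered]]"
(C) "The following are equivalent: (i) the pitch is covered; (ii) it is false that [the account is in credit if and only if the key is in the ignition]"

Let W = "the account is overdrawn" (T), R = "the key is in the ignition" (T), H = "the flight is delayed" (F), L = "the pitch is covered" (T).

(A): Formalization: W | (R & (H | (L | W)))

L | W = T | T = T
H | (L | W) = F | T = T
R & (H | (L | W)) = T & T = T
W | (R & (H | (L | W))) = T | T = T
Thus (A) is true.

(B): This is (~H <-> L) <-> ((W xor R) nand (~W & L)).

~H = ~F = T
~H <-> L = T <-> T = T
W xor R = T xor T = F
~W = ~T = F
~W & L = F & T = F
(W xor R) nand (~W & L) = F nand F = T
(~H <-> L) <-> ((W xor R) nand (~W & L)) = T <-> T = T
Thus (B) is true.

(C): This is L <-> ~(~W <-> R).

~W = ~T = F
~W <-> R = F <-> T = F
~(~W <-> R) = ~F = T
L <-> ~(~W <-> R) = T <-> T = T
Thus (C) is true.

Count: 3.

3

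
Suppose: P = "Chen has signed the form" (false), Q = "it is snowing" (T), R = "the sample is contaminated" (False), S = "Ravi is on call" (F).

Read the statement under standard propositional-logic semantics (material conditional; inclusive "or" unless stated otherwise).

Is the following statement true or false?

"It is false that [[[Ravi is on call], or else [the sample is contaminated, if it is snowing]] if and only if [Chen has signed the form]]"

In symbols: ~((S | (Q -> R)) <-> P)

Q -> R = T -> F = F
S | (Q -> R) = F | F = F
(S | (Q -> R)) <-> P = F <-> F = T
~((S | (Q -> R)) <-> P) = ~T = F

false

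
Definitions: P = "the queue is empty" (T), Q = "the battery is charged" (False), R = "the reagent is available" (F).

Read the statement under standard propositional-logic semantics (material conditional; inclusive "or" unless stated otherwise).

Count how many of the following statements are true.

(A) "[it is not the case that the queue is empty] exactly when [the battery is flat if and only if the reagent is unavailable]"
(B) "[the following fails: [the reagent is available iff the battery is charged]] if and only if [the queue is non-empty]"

1

(A): Formalization: not P iff (not Q iff not R)

not P = not True = False
not Q = not False = True
not R = not False = True
not Q iff not R = True iff True = True
not P iff (not Q iff not R) = False iff True = False
So (A) is false.

(B): In symbols: not (R iff Q) iff not P

R iff Q = False iff False = True
not (R iff Q) = not True = False
not P = not True = False
not (R iff Q) iff not P = False iff False = True
So (B) is true.

True statements: 1.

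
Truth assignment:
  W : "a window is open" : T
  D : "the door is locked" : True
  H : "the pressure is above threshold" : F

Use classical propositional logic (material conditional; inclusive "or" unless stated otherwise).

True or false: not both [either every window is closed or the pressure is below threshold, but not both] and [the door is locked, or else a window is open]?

Parsed as (~W xor ~H) nand (D | W)

~W = ~T = F
~H = ~F = T
~W xor ~H = F xor T = T
D | W = T | T = T
(~W xor ~H) nand (D | W) = T nand T = F

False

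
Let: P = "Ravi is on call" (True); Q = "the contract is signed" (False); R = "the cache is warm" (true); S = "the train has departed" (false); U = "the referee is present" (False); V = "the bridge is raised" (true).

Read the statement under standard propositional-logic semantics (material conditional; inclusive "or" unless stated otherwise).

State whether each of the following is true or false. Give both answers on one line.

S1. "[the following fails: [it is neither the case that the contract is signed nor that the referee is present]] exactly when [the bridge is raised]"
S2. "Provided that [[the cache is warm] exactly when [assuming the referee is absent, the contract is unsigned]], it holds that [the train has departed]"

S1 false; S2 false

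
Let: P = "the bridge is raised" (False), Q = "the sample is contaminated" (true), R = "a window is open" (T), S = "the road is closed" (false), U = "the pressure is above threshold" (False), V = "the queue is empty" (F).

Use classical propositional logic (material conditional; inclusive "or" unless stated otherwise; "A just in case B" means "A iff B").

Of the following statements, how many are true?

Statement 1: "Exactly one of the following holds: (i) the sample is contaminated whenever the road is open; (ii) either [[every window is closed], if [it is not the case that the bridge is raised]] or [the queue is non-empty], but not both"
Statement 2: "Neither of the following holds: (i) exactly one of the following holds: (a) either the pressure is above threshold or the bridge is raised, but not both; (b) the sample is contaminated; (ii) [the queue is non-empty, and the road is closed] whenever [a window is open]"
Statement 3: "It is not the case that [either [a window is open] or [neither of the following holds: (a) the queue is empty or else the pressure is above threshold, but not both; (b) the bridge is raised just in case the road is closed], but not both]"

Statement 1: In symbols: (~S -> Q) xor ((~P -> ~R) xor ~V)

~S = ~F = T
~S -> Q = T -> T = T
~P = ~F = T
~R = ~T = F
~P -> ~R = T -> F = F
~V = ~F = T
(~P -> ~R) xor ~V = F xor T = T
(~S -> Q) xor ((~P -> ~R) xor ~V) = T xor T = F
So Statement 1 is false.

Statement 2: Formalization: ((U xor P) xor Q) nor (R -> (~V & S))

U xor P = F xor F = F
(U xor P) xor Q = F xor T = T
~V = ~F = T
~V & S = T & F = F
R -> (~V & S) = T -> F = F
((U xor P) xor Q) nor (R -> (~V & S)) = T nor F = F
Hence Statement 2 is false.

Statement 3: This is ~(R xor ((V xor U) nor (P <-> S))).

V xor U = F xor F = F
P <-> S = F <-> F = T
(V xor U) nor (P <-> S) = F nor T = F
R xor ((V xor U) nor (P <-> S)) = T xor F = T
~(R xor ((V xor U) nor (P <-> S))) = ~T = F
Thus Statement 3 is false.

Count: 0.

0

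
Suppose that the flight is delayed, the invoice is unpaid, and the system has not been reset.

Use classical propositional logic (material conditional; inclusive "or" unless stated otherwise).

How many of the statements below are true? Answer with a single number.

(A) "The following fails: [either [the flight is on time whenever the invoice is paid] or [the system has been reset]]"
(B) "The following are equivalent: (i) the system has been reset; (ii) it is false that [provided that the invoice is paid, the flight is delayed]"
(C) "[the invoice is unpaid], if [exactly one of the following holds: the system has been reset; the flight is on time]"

Let Q = "the invoice is paid" (F), P = "the flight is delayed" (T), R = "the system has been reset" (F).

(A): In symbols: ~((Q -> ~P) | R)

~P = ~T = F
Q -> ~P = F -> F = T
(Q -> ~P) | R = T | F = T
~((Q -> ~P) | R) = ~T = F
Thus (A) is false.

(B): Parsed as R <-> ~(Q -> P)

Q -> P = F -> T = T
~(Q -> P) = ~T = F
R <-> ~(Q -> P) = F <-> F = T
So (B) is true.

(C): In symbols: (R xor ~P) -> ~Q

~P = ~T = F
R xor ~P = F xor F = F
~Q = ~F = T
(R xor ~P) -> ~Q = F -> T = T
So (C) is true.

Count: 2.

2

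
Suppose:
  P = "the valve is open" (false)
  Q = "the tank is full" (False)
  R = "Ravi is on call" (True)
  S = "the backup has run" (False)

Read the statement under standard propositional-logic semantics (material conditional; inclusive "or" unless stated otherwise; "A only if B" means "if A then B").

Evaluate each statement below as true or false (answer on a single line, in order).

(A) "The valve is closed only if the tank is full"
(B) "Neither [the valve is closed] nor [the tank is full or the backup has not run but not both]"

(A) false / (B) false

(A): Formalization: ¬P → Q

¬P = ¬F = T
¬P → Q = T → F = F
Thus (A) is false.

(B): In symbols: ¬P ↓ (Q ⊕ ¬S)

¬P = ¬F = T
¬S = ¬F = T
Q ⊕ ¬S = F ⊕ T = T
¬P ↓ (Q ⊕ ¬S) = T ↓ T = F
Thus (B) is false.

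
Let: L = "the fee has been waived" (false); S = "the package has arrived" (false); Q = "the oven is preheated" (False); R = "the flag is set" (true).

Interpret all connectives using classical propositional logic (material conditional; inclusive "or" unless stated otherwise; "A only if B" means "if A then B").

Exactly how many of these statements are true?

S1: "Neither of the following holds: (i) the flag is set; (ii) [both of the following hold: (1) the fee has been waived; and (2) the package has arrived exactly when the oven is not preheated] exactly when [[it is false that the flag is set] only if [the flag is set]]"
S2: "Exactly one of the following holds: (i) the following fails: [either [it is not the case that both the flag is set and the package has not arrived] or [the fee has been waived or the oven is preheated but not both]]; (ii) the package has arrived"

1

S1: Formalization: R ↓ ((L ∧ (S ↔ ¬Q)) ↔ (¬R → R))

¬Q = ¬F = T
S ↔ ¬Q = F ↔ T = F
L ∧ (S ↔ ¬Q) = F ∧ F = F
¬R = ¬T = F
¬R → R = F → T = T
(L ∧ (S ↔ ¬Q)) ↔ (¬R → R) = F ↔ T = F
R ↓ ((L ∧ (S ↔ ¬Q)) ↔ (¬R → R)) = T ↓ F = F
So S1 is false.

S2: In symbols: ¬((R ↑ ¬S) ∨ (L ⊕ Q)) ⊕ S

¬S = ¬F = T
R ↑ ¬S = T ↑ T = F
L ⊕ Q = F ⊕ F = F
(R ↑ ¬S) ∨ (L ⊕ Q) = F ∨ F = F
¬((R ↑ ¬S) ∨ (L ⊕ Q)) = ¬F = T
¬((R ↑ ¬S) ∨ (L ⊕ Q)) ⊕ S = T ⊕ F = T
Hence S2 is true.

1 of the 2 statements is true (S2).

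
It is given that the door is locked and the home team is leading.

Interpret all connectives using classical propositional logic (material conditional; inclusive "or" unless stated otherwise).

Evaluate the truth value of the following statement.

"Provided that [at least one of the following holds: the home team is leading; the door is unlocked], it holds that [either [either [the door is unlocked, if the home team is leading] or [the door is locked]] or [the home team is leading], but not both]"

false

Let Q = "the home team is leading" (T), P = "the door is locked" (T).
This is (Q ∨ ¬P) → (((Q → ¬P) ∨ P) ⊕ Q).

¬P = ¬T = F
Q ∨ ¬P = T ∨ F = T
¬P = ¬T = F
Q → ¬P = T → F = F
(Q → ¬P) ∨ P = F ∨ T = T
((Q → ¬P) ∨ P) ⊕ Q = T ⊕ T = F
(Q ∨ ¬P) → (((Q → ¬P) ∨ P) ⊕ Q) = T → F = F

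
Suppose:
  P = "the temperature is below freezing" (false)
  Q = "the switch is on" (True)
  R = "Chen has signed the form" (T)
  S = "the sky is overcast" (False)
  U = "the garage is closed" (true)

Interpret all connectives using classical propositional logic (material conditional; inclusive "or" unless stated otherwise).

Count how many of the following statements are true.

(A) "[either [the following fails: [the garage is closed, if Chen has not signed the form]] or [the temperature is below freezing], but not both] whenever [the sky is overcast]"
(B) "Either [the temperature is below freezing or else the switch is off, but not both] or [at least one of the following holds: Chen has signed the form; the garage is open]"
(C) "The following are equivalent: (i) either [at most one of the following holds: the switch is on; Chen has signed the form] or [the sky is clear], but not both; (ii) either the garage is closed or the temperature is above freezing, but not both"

(A): In symbols: S → (¬(¬R → U) ⊕ P)

¬R = ¬T = F
¬R → U = F → T = T
¬(¬R → U) = ¬T = F
¬(¬R → U) ⊕ P = F ⊕ F = F
S → (¬(¬R → U) ⊕ P) = F → F = T
Hence (A) is true.

(B): In symbols: (P ⊕ ¬Q) ∨ (R ∨ ¬U)

¬Q = ¬T = F
P ⊕ ¬Q = F ⊕ F = F
¬U = ¬T = F
R ∨ ¬U = T ∨ F = T
(P ⊕ ¬Q) ∨ (R ∨ ¬U) = F ∨ T = T
Thus (B) is true.

(C): Parsed as ((Q ↑ R) ⊕ ¬S) ↔ (U ⊕ ¬P)

Q ↑ R = T ↑ T = F
¬S = ¬F = T
(Q ↑ R) ⊕ ¬S = F ⊕ T = T
¬P = ¬F = T
U ⊕ ¬P = T ⊕ T = F
((Q ↑ R) ⊕ ¬S) ↔ (U ⊕ ¬P) = T ↔ F = F
Hence (C) is false.

Count: 2.

2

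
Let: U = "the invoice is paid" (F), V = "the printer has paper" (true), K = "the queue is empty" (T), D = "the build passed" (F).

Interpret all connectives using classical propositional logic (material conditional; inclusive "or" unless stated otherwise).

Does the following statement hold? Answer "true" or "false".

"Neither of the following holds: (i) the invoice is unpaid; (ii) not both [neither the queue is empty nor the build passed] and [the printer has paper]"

False

This is ¬U ↓ ((K ↓ D) ↑ V).

¬U = ¬F = T
K ↓ D = T ↓ F = F
(K ↓ D) ↑ V = F ↑ T = T
¬U ↓ ((K ↓ D) ↑ V) = T ↓ T = F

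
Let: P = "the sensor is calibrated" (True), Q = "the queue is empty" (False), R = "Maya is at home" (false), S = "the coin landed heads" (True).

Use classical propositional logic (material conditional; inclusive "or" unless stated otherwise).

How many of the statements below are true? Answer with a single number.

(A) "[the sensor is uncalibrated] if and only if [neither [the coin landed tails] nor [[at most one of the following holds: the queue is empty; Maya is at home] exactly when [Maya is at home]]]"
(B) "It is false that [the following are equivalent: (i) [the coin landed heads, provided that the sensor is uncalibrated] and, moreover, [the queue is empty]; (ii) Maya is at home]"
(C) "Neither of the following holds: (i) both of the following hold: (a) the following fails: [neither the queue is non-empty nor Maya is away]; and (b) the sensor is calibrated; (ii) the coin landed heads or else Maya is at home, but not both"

(A): In symbols: ¬P ↔ (¬S ↓ ((Q ↑ R) ↔ R))

¬P = ¬T = F
¬S = ¬T = F
Q ↑ R = F ↑ F = T
(Q ↑ R) ↔ R = T ↔ F = F
¬S ↓ ((Q ↑ R) ↔ R) = F ↓ F = T
¬P ↔ (¬S ↓ ((Q ↑ R) ↔ R)) = F ↔ T = F
So (A) is false.

(B): Parsed as ¬(((¬P → S) ∧ Q) ↔ R)

¬P = ¬T = F
¬P → S = F → T = T
(¬P → S) ∧ Q = T ∧ F = F
((¬P → S) ∧ Q) ↔ R = F ↔ F = T
¬(((¬P → S) ∧ Q) ↔ R) = ¬T = F
Thus (B) is false.

(C): In symbols: (¬(¬Q ↓ ¬R) ∧ P) ↓ (S ⊕ R)

¬Q = ¬F = T
¬R = ¬F = T
¬Q ↓ ¬R = T ↓ T = F
¬(¬Q ↓ ¬R) = ¬F = T
¬(¬Q ↓ ¬R) ∧ P = T ∧ T = T
S ⊕ R = T ⊕ F = T
(¬(¬Q ↓ ¬R) ∧ P) ↓ (S ⊕ R) = T ↓ T = F
So (C) is false.

0 of the 3 statements are true (none).

0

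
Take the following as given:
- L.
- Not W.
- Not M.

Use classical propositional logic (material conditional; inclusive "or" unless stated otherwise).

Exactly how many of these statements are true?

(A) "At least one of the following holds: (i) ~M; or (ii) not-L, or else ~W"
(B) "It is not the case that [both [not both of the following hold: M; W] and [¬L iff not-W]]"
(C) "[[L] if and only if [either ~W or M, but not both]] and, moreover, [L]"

3

(A): In symbols: ¬M ∨ (¬L ∨ ¬W)

¬M = ¬F = T
¬L = ¬T = F
¬W = ¬F = T
¬L ∨ ¬W = F ∨ T = T
¬M ∨ (¬L ∨ ¬W) = T ∨ T = T
So (A) is true.

(B): Parsed as ¬((M ↑ W) ∧ (¬L ↔ ¬W))

M ↑ W = F ↑ F = T
¬L = ¬T = F
¬W = ¬F = T
¬L ↔ ¬W = F ↔ T = F
(M ↑ W) ∧ (¬L ↔ ¬W) = T ∧ F = F
¬((M ↑ W) ∧ (¬L ↔ ¬W)) = ¬F = T
So (B) is true.

(C): In symbols: (L ↔ (¬W ⊕ M)) ∧ L

¬W = ¬F = T
¬W ⊕ M = T ⊕ F = T
L ↔ (¬W ⊕ M) = T ↔ T = T
(L ↔ (¬W ⊕ M)) ∧ L = T ∧ T = T
Thus (C) is true.

True statements: 3 ((A), (B), (C)).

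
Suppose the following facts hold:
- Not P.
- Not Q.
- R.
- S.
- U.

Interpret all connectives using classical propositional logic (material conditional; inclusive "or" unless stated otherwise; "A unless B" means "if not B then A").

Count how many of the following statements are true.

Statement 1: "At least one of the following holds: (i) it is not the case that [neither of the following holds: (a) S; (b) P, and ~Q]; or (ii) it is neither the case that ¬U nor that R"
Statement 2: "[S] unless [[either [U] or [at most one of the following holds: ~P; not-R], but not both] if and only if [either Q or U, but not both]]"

2

Statement 1: In symbols: ~(S nor (P & ~Q)) | (~U nor R)

~Q = ~F = T
P & ~Q = F & T = F
S nor (P & ~Q) = T nor F = F
~(S nor (P & ~Q)) = ~F = T
~U = ~T = F
~U nor R = F nor T = F
~(S nor (P & ~Q)) | (~U nor R) = T | F = T
Thus Statement 1 is true.

Statement 2: In symbols: S | ((U xor (~P nand ~R)) <-> (Q xor U))

~P = ~F = T
~R = ~T = F
~P nand ~R = T nand F = T
U xor (~P nand ~R) = T xor T = F
Q xor U = F xor T = T
(U xor (~P nand ~R)) <-> (Q xor U) = F <-> T = F
S | ((U xor (~P nand ~R)) <-> (Q xor U)) = T | F = T
Hence Statement 2 is true.

Count: 2.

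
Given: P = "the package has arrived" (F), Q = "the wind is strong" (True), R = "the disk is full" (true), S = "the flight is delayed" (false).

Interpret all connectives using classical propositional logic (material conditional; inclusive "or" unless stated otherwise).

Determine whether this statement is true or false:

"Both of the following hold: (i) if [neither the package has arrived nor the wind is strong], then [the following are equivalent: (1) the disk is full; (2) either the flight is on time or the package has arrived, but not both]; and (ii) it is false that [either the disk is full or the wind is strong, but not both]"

True.

Values: P=False, Q=True, R=True, S=False.
Parsed as ((P nor Q) -> (R iff (not S xor P))) and not (R xor Q)

P nor Q = False nor True = False
not S = not False = True
not S xor P = True xor False = True
R iff (not S xor P) = True iff True = True
(P nor Q) -> (R iff (not S xor P)) = False -> True = True
R xor Q = True xor True = False
not (R xor Q) = not False = True
((P nor Q) -> (R iff (not S xor P))) and not (R xor Q) = True and True = True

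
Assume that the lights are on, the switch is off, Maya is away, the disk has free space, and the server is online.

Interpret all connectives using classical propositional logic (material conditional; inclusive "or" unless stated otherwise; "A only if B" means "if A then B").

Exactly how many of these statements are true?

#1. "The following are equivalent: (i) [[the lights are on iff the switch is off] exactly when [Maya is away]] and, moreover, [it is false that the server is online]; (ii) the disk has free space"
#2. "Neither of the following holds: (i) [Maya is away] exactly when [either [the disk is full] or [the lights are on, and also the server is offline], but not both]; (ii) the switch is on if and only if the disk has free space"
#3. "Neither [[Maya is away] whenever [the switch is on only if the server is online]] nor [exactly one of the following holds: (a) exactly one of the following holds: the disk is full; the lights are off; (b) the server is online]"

1

Let P = "the lights are on" (T), Q = "the switch is on" (F), R = "Maya is at home" (F), U = "the server is online" (T), S = "the disk is full" (F).

#1: This is (((P ↔ ¬Q) ↔ ¬R) ∧ ¬U) ↔ ¬S.

¬Q = ¬F = T
P ↔ ¬Q = T ↔ T = T
¬R = ¬F = T
(P ↔ ¬Q) ↔ ¬R = T ↔ T = T
¬U = ¬T = F
((P ↔ ¬Q) ↔ ¬R) ∧ ¬U = T ∧ F = F
¬S = ¬F = T
(((P ↔ ¬Q) ↔ ¬R) ∧ ¬U) ↔ ¬S = F ↔ T = F
So #1 is false.

#2: In symbols: (¬R ↔ (S ⊕ (P ∧ ¬U))) ↓ (Q ↔ ¬S)

¬R = ¬F = T
¬U = ¬T = F
P ∧ ¬U = T ∧ F = F
S ⊕ (P ∧ ¬U) = F ⊕ F = F
¬R ↔ (S ⊕ (P ∧ ¬U)) = T ↔ F = F
¬S = ¬F = T
Q ↔ ¬S = F ↔ T = F
(¬R ↔ (S ⊕ (P ∧ ¬U))) ↓ (Q ↔ ¬S) = F ↓ F = T
Thus #2 is true.

#3: Formalization: ((Q → U) → ¬R) ↓ ((S ⊕ ¬P) ⊕ U)

Q → U = F → T = T
¬R = ¬F = T
(Q → U) → ¬R = T → T = T
¬P = ¬T = F
S ⊕ ¬P = F ⊕ F = F
(S ⊕ ¬P) ⊕ U = F ⊕ T = T
((Q → U) → ¬R) ↓ ((S ⊕ ¬P) ⊕ U) = T ↓ T = F
Thus #3 is false.

True statements: 1.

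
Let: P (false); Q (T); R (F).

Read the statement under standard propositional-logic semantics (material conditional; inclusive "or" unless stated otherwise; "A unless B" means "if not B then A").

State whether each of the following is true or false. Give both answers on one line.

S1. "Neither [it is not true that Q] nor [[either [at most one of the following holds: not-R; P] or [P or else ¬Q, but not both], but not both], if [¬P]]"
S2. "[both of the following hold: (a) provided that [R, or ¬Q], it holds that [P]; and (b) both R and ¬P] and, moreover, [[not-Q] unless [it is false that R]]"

S1: In symbols: not Q nor (not P -> ((not R nand P) xor (P xor not Q)))

not Q = not True = False
not P = not False = True
not R = not False = True
not R nand P = True nand False = True
not Q = not True = False
P xor not Q = False xor False = False
(not R nand P) xor (P xor not Q) = True xor False = True
not P -> ((not R nand P) xor (P xor not Q)) = True -> True = True
not Q nor (not P -> ((not R nand P) xor (P xor not Q))) = False nor True = False
Hence S1 is false.

S2: This is (((R or not Q) -> P) and (R and not P)) and (not Q or not R).

not Q = not True = False
R or not Q = False or False = False
(R or not Q) -> P = False -> False = True
not P = not False = True
R and not P = False and True = False
((R or not Q) -> P) and (R and not P) = True and False = False
not Q = not True = False
not R = not False = True
not Q or not R = False or True = True
(((R or not Q) -> P) and (R and not P)) and (not Q or not R) = False and True = False
Thus S2 is false.

S1 False / S2 False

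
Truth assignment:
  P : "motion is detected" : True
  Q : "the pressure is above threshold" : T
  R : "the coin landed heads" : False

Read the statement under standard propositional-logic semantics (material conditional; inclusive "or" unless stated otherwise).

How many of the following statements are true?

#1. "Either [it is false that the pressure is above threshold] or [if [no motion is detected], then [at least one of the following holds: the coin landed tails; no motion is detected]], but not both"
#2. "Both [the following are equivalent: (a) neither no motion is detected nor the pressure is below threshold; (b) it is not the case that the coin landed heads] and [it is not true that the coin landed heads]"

2

#1: In symbols: ¬Q ⊕ (¬P → (¬R ∨ ¬P))

¬Q = ¬T = F
¬P = ¬T = F
¬R = ¬F = T
¬P = ¬T = F
¬R ∨ ¬P = T ∨ F = T
¬P → (¬R ∨ ¬P) = F → T = T
¬Q ⊕ (¬P → (¬R ∨ ¬P)) = F ⊕ T = T
So #1 is true.

#2: This is ((¬P ↓ ¬Q) ↔ ¬R) ∧ ¬R.

¬P = ¬T = F
¬Q = ¬T = F
¬P ↓ ¬Q = F ↓ F = T
¬R = ¬F = T
(¬P ↓ ¬Q) ↔ ¬R = T ↔ T = T
¬R = ¬F = T
((¬P ↓ ¬Q) ↔ ¬R) ∧ ¬R = T ∧ T = T
So #2 is true.

Count: 2.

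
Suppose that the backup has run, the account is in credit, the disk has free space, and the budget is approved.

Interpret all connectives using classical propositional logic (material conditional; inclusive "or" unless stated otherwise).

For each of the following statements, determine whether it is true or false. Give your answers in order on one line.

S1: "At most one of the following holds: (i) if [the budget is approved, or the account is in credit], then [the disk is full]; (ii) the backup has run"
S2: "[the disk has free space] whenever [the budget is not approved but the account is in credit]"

Let S = "the budget is approved" (T), Q = "the account is overdrawn" (F), R = "the disk is full" (F), P = "the backup has run" (T).

S1: Formalization: ((S | ~Q) -> R) nand P

~Q = ~F = T
S | ~Q = T | T = T
(S | ~Q) -> R = T -> F = F
((S | ~Q) -> R) nand P = F nand T = T
So S1 is true.

S2: This is (~S & ~Q) -> ~R.

~S = ~T = F
~Q = ~F = T
~S & ~Q = F & T = F
~R = ~F = T
(~S & ~Q) -> ~R = F -> T = T
Hence S2 is true.

S1 T / S2 T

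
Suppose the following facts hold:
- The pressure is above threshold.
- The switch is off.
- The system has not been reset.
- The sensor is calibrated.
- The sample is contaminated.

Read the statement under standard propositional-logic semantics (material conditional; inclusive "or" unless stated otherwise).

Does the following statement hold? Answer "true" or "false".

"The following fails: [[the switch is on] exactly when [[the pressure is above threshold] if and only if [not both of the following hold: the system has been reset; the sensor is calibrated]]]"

True

Let U = "the switch is on" (F), H = "the pressure is above threshold" (T), L = "the system has been reset" (F), N = "the sensor is calibrated" (T).
Parsed as ¬(U ↔ (H ↔ (L ↑ N)))

L ↑ N = F ↑ T = T
H ↔ (L ↑ N) = T ↔ T = T
U ↔ (H ↔ (L ↑ N)) = F ↔ T = F
¬(U ↔ (H ↔ (L ↑ N))) = ¬F = T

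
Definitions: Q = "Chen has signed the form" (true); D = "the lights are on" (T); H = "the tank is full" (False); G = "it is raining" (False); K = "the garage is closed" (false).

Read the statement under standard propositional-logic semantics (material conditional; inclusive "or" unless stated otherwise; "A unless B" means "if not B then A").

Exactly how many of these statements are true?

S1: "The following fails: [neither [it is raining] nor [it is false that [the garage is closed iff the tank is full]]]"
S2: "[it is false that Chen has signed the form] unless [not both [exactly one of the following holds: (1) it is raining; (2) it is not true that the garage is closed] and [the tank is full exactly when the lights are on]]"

S1: Formalization: ~(G nor ~(K <-> H))

K <-> H = F <-> F = T
~(K <-> H) = ~T = F
G nor ~(K <-> H) = F nor F = T
~(G nor ~(K <-> H)) = ~T = F
So S1 is false.

S2: Parsed as ~Q | ((G xor ~K) nand (H <-> D))

~Q = ~T = F
~K = ~F = T
G xor ~K = F xor T = T
H <-> D = F <-> T = F
(G xor ~K) nand (H <-> D) = T nand F = T
~Q | ((G xor ~K) nand (H <-> D)) = F | T = T
Hence S2 is true.

True statements: 1.

1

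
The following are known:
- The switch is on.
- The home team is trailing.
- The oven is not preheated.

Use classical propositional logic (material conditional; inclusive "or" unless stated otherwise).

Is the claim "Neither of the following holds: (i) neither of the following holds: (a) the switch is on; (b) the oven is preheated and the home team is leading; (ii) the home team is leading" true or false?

True

Let P = "the switch is on" (True), R = "the oven is preheated" (False), Q = "the home team is leading" (False).
Formalization: (P nor (R and Q)) nor Q

R and Q = False and False = False
P nor (R and Q) = True nor False = False
(P nor (R and Q)) nor Q = False nor False = True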